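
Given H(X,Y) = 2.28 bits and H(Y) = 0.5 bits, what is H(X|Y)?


H(X|Y) = H(X,Y) - H(Y) = 2.28 - 0.5 = 1.78

1.78 bits


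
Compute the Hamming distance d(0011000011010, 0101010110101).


Count differing positions: . ^ ^ . . ^ . ^ . ^ ^ ^ ^ = 8 differences

8


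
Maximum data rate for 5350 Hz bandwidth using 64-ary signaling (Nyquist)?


Rate = 2 * B * log2(M) = 2 * 5350 * 6.0 = 64200.0

64200.0 bps


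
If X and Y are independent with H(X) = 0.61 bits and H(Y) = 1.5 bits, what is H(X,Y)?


For independent variables, H(X,Y) = H(X) + H(Y) = 0.61 + 1.5 = 2.11

2.11 bits


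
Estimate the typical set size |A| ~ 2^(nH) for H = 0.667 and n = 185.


log2|A_typical| = nH = 185 * 0.667 = 123.395, so |A_typical| ~ 2^123.395 = 1.398e+37

1.398e+37


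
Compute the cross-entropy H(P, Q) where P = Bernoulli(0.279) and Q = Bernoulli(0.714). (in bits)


H(P,Q) = -p*log2(q) - (1-p)*log2(1-q). -0.279*log2(0.714) = 0.135595; -0.721*log2(0.286) = 1.302063. H(P,Q) = 0.135595 + 1.302063 = 1.4377

1.4377 bits


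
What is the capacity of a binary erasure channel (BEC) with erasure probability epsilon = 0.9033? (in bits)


C = 1 - epsilon = 1 - 0.9033 = 0.0967

0.0967 bits


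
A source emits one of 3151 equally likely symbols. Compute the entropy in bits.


H = log2(n) = log2(3151) = 11.6216

11.6216 bits


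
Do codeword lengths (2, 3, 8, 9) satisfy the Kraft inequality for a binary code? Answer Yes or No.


Kraft sum = sum(2^(-l_i)) = 0.3809, need <= 1. Result: satisfied (a binary prefix-free code with these lengths exists)

Yes


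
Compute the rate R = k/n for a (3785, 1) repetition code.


Rate = k/n = 1/3785

1/3785


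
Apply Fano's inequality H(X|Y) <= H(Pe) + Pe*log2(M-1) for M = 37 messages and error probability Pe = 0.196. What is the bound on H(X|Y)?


H(Pe) = -Pe*log2(Pe) - (1-Pe)*log2(1-Pe) = -0.196*log2(0.196) - 0.804*log2(0.804) = 0.460811 + 0.253045 = 0.7139. Pe*log2(M-1) = 0.196*log2(36) = 1.013305. Bound = H(Pe) + Pe*log2(M-1) = 0.460811 + 0.253045 + 1.013305 = 1.7272

1.7272 bits


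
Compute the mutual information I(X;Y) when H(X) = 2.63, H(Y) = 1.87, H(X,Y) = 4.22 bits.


I(X;Y) = H(X) + H(Y) - H(X,Y) = 2.63 + 1.87 - 4.22 = 0.28

0.28 bits


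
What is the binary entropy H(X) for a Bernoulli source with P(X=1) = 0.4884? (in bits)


H = -p*log2(p) - (1-p)*log2(1-p). -0.4884*log2(0.4884) = 0.504940; -0.5116*log2(0.5116) = 0.494672. H = 0.504940 + 0.494672 = 0.9996

0.9996 bits


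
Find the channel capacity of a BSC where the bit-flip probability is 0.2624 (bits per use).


H(p) = -p*log2(p) - (1-p)*log2(1-p) = -0.2624*log2(0.2624) - 0.7376*log2(0.7376) = 0.506474 + 0.323872 = 0.8303. C = 1 - H(p) = 1 - 0.8303 = 0.1697

0.1697 bits


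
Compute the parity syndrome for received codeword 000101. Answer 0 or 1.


Syndrome = XOR of all bits = 0 XOR 0 XOR 0 XOR 1 XOR 0 XOR 1 = 0

0


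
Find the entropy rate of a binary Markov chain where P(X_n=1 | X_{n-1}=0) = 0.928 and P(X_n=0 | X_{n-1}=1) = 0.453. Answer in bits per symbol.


Stationary distribution: pi_0 = p10/(p01+p10) = 0.328, pi_1 = 0.672. Entropy rate H' = pi_0*H(p01) + pi_1*H(p10) = 0.328*0.3733 + 0.672*0.9936 = 0.7902

0.7902 bits/symbol


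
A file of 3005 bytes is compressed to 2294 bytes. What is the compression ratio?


Ratio = original / compressed = 3005 / 2294 = 1.3099

1.3099


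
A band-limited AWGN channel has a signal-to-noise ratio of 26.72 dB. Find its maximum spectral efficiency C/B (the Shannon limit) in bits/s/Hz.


SNR_linear = 10^(26.72/10) = 469.8941; C/B = log2(1 + SNR_linear) = log2(1 + 469.8941) = 8.8793

8.8793 bits/s/Hz


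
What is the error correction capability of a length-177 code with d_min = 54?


Correction capability = floor((d-1)/2) = floor((54-1)/2) = 26

26 errors


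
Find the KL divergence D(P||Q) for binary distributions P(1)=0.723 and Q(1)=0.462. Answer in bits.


KL = p*log2(p/q) + (1-p)*log2((1-p)/(1-q)) = 0.723*log2(0.723/0.462) + 0.277*log2(0.277/0.538) = 0.2018

0.2018 bits


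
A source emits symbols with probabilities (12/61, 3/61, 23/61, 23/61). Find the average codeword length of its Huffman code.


Huffman construction (repeatedly merge the two least-probable nodes; each merge adds 1 bit to every symbol beneath it): 3/61 + 12/61 = 15/61; 15/61 + 23/61 = 38/61; 23/61 + 38/61 = 1. Resulting codeword lengths (in the order the probabilities were given): (3, 3, 2, 1). L_avg = sum(p_i * l_i) = 12/61*3 + 3/61*3 + 23/61*2 + 23/61*1 = 114/61 = 1.8689

1.8689 bits


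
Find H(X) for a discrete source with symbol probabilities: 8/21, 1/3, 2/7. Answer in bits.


H = -sum(p_i * log2(p_i)). Terms: -(8/21)*log2(8/21) = 0.530407; -(1/3)*log2(1/3) = 0.528321; -(2/7)*log2(2/7) = 0.516387. H = 0.530407 + 0.528321 + 0.516387 = 1.5751

1.5751 bits


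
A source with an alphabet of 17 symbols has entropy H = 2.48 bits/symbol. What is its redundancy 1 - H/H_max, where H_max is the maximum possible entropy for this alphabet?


H_max = log2(K) = log2(17) = 4.0875 bits/symbol. Redundancy = 1 - H/H_max = 1 - 2.48/4.0875 = 1 - 0.6067 = 0.3933

0.3933


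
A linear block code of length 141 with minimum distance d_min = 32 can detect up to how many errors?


Detection capability = d_min - 1 = 32 - 1 = 31

31 errors


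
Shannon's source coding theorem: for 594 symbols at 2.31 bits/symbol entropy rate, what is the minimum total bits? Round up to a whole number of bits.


Minimum bits >= n * H = 594 * 2.31 = 1372.14, rounded up to a whole number of bits = 1373

1373 bits


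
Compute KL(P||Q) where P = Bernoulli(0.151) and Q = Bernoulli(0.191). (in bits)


KL = p*log2(p/q) + (1-p)*log2((1-p)/(1-q)) = 0.151*log2(0.151/0.191) + 0.849*log2(0.849/0.809) = 0.0079

0.0079 bits


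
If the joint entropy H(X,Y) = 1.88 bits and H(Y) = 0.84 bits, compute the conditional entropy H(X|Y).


H(X|Y) = H(X,Y) - H(Y) = 1.88 - 0.84 = 1.04

1.04 bits


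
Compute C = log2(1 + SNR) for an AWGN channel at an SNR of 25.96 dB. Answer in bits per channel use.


SNR_linear = 10^(25.96/10) = 394.4573; C = log2(1 + SNR_linear) = log2(1 + 394.4573) = 8.6274

8.6274 bits/channel use


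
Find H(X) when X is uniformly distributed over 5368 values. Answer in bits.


H = log2(n) = log2(5368) = 12.3902

12.3902 bits


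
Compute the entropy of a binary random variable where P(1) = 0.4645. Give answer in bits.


H = -p*log2(p) - (1-p)*log2(1-p). -0.4645*log2(0.4645) = 0.513853; -0.5355*log2(0.5355) = 0.482508. H = 0.513853 + 0.482508 = 0.9964

0.9964 bits


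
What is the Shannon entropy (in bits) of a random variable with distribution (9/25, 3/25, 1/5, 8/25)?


H = -sum(p_i * log2(p_i)). Terms: -(9/25)*log2(9/25) = 0.530615; -(3/25)*log2(3/25) = 0.367067; -(1/5)*log2(1/5) = 0.464386; -(8/25)*log2(8/25) = 0.526034. H = 0.530615 + 0.367067 + 0.464386 + 0.526034 = 1.8881

1.8881 bits


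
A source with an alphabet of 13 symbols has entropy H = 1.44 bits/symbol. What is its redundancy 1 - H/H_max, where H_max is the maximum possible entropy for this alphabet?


H_max = log2(K) = log2(13) = 3.7004 bits/symbol. Redundancy = 1 - H/H_max = 1 - 1.44/3.7004 = 1 - 0.3891 = 0.6109

0.6109


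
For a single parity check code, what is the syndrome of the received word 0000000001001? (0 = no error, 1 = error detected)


Syndrome = XOR of all bits = 0 XOR 0 XOR 0 XOR 0 XOR 0 XOR 0 XOR 0 XOR 0 XOR 0 XOR 1 XOR 0 XOR 0 XOR 1 = 0

0


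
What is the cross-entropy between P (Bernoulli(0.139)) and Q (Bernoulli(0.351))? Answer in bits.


H(P,Q) = -p*log2(q) - (1-p)*log2(1-q). -0.139*log2(0.351) = 0.209954; -0.861*log2(0.649) = 0.537014. H(P,Q) = 0.209954 + 0.537014 = 0.747

0.747 bits


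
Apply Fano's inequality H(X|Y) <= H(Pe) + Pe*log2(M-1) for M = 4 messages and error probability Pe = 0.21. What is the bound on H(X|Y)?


H(Pe) = -Pe*log2(Pe) - (1-Pe)*log2(1-Pe) = -0.21*log2(0.21) - 0.79*log2(0.79) = 0.472823 + 0.268660 = 0.7415. Pe*log2(M-1) = 0.21*log2(3) = 0.332842. Bound = H(Pe) + Pe*log2(M-1) = 0.472823 + 0.268660 + 0.332842 = 1.0743

1.0743 bits


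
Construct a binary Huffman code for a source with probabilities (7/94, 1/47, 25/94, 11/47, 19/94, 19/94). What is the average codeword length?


Huffman construction (repeatedly merge the two least-probable nodes; each merge adds 1 bit to every symbol beneath it): 1/47 + 7/94 = 9/94; 9/94 + 19/94 = 14/47; 19/94 + 11/47 = 41/94; 25/94 + 14/47 = 53/94; 41/94 + 53/94 = 1. Resulting codeword lengths (in the order the probabilities were given): (4, 4, 2, 2, 3, 2). L_avg = sum(p_i * l_i) = 7/94*4 + 1/47*4 + 25/94*2 + 11/47*2 + 19/94*3 + 19/94*2 = 225/94 = 2.3936

2.3936 bits


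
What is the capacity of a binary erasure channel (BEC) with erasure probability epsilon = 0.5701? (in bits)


C = 1 - epsilon = 1 - 0.5701 = 0.4299

0.4299 bits


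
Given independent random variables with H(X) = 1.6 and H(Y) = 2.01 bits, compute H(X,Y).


For independent variables, H(X,Y) = H(X) + H(Y) = 1.6 + 2.01 = 3.61

3.61 bits


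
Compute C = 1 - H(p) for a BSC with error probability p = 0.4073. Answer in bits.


H(p) = -p*log2(p) - (1-p)*log2(1-p) = -0.4073*log2(0.4073) - 0.5927*log2(0.5927) = 0.527794 + 0.447267 = 0.9751. C = 1 - H(p) = 1 - 0.9751 = 0.0249

0.0249 bits


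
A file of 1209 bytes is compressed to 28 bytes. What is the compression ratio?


Ratio = original / compressed = 1209 / 28 = 43.1786

43.1786


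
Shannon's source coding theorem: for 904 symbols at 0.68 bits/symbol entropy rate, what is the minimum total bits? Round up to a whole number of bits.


Minimum bits >= n * H = 904 * 0.68 = 614.72, rounded up to a whole number of bits = 615

615 bits


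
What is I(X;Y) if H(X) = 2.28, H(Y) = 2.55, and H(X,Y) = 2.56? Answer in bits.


I(X;Y) = H(X) + H(Y) - H(X,Y) = 2.28 + 2.55 - 2.56 = 2.27

2.27 bits


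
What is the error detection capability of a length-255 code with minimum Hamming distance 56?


Detection capability = d_min - 1 = 56 - 1 = 55

55 errors


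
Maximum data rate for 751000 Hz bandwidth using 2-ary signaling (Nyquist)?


Rate = 2 * B * log2(M) = 2 * 751000 * 1.0 = 1502000.0

1502000.0 bps


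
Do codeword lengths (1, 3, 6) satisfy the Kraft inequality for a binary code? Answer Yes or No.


Kraft sum = sum(2^(-l_i)) = 0.6406, need <= 1. Result: satisfied (a binary prefix-free code with these lengths exists)

Yes


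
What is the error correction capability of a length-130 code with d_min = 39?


Correction capability = floor((d-1)/2) = floor((39-1)/2) = 19

19 errors


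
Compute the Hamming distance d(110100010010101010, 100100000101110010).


Count differing positions: . ^ . . . . . ^ . ^ ^ ^ . ^ ^ . . . = 7 differences

7


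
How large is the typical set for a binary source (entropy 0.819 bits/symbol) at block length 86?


log2|A_typical| = nH = 86 * 0.819 = 70.434, so |A_typical| ~ 2^70.434 = 1.595e+21

1.595e+21


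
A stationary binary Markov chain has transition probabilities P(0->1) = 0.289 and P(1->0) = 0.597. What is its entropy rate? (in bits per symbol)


Stationary distribution: pi_0 = p10/(p01+p10) = 0.6738, pi_1 = 0.3262. Entropy rate H' = pi_0*H(p01) + pi_1*H(p10) = 0.6738*0.8674 + 0.3262*0.9727 = 0.9018

0.9018 bits/symbol


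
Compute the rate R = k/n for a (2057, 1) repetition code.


Rate = k/n = 1/2057

1/2057


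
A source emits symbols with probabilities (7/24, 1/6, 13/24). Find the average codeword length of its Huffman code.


Huffman construction (repeatedly merge the two least-probable nodes; each merge adds 1 bit to every symbol beneath it): 1/6 + 7/24 = 11/24; 11/24 + 13/24 = 1. Resulting codeword lengths (in the order the probabilities were given): (2, 2, 1). L_avg = sum(p_i * l_i) = 7/24*2 + 1/6*2 + 13/24*1 = 35/24 = 1.4583

1.4583 bits


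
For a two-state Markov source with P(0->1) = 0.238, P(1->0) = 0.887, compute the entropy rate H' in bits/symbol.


Stationary distribution: pi_0 = p10/(p01+p10) = 0.7884, pi_1 = 0.2116. Entropy rate H' = pi_0*H(p01) + pi_1*H(p10) = 0.7884*0.7917 + 0.2116*0.5089 = 0.7319

0.7319 bits/symbol


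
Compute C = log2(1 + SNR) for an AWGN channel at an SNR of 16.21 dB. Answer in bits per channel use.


SNR_linear = 10^(16.21/10) = 41.783; C = log2(1 + SNR_linear) = log2(1 + 41.783) = 5.419

5.419 bits/channel use


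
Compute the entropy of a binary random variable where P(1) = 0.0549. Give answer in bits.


H = -p*log2(p) - (1-p)*log2(1-p). -0.0549*log2(0.0549) = 0.229869; -0.9451*log2(0.9451) = 0.076989. H = 0.229869 + 0.076989 = 0.3069

0.3069 bits


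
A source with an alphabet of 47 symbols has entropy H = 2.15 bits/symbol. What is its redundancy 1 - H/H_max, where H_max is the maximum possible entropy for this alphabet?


H_max = log2(K) = log2(47) = 5.5546 bits/symbol. Redundancy = 1 - H/H_max = 1 - 2.15/5.5546 = 1 - 0.3871 = 0.6129

0.6129


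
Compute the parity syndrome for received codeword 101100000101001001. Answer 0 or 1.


Syndrome = XOR of all bits = 1 XOR 0 XOR 1 XOR 1 XOR 0 XOR 0 XOR 0 XOR 0 XOR 0 XOR 1 XOR 0 XOR 1 XOR 0 XOR 0 XOR 1 XOR 0 XOR 0 XOR 1 = 1

1


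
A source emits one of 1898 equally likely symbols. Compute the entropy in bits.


H = log2(n) = log2(1898) = 10.8903

10.8903 bits


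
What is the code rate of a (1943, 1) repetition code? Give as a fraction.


Rate = k/n = 1/1943

1/1943


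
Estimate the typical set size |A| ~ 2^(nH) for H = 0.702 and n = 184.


log2|A_typical| = nH = 184 * 0.702 = 129.168, so |A_typical| ~ 2^129.168 = 7.646e+38

7.646e+38


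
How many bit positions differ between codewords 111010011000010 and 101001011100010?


Count differing positions: . ^ . . ^ ^ . . . ^ . . . . . = 4 differences

4


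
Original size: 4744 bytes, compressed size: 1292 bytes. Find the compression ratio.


Ratio = original / compressed = 4744 / 1292 = 3.6718

3.6718


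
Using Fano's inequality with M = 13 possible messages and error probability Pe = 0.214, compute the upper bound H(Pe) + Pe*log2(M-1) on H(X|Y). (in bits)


H(Pe) = -Pe*log2(Pe) - (1-Pe)*log2(1-Pe) = -0.214*log2(0.214) - 0.786*log2(0.786) = 0.476004 + 0.273055 = 0.7491. Pe*log2(M-1) = 0.214*log2(12) = 0.767182. Bound = H(Pe) + Pe*log2(M-1) = 0.476004 + 0.273055 + 0.767182 = 1.5162

1.5162 bits


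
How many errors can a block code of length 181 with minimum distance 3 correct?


Correction capability = floor((d-1)/2) = floor((3-1)/2) = 1

1 errors


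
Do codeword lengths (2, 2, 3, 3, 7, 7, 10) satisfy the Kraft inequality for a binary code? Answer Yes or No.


Kraft sum = sum(2^(-l_i)) = 0.7666, need <= 1. Result: satisfied (a binary prefix-free code with these lengths exists)

Yes


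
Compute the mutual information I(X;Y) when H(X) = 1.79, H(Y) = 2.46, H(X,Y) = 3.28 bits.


I(X;Y) = H(X) + H(Y) - H(X,Y) = 1.79 + 2.46 - 3.28 = 0.97

0.97 bits


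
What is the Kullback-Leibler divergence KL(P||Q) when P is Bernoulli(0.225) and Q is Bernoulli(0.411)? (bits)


KL = p*log2(p/q) + (1-p)*log2((1-p)/(1-q)) = 0.225*log2(0.225/0.411) + 0.775*log2(0.775/0.589) = 0.1113

0.1113 bits


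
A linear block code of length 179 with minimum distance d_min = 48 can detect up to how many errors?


Detection capability = d_min - 1 = 48 - 1 = 47

47 errors


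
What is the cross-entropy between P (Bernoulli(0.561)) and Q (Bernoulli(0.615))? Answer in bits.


H(P,Q) = -p*log2(q) - (1-p)*log2(1-q). -0.561*log2(0.615) = 0.393453; -0.439*log2(0.385) = 0.604534. H(P,Q) = 0.393453 + 0.604534 = 0.998

0.998 bits


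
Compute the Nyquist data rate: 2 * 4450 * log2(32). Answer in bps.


Rate = 2 * B * log2(M) = 2 * 4450 * 5.0 = 44500.0

44500.0 bps


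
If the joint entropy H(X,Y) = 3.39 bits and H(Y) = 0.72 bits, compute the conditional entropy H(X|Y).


H(X|Y) = H(X,Y) - H(Y) = 3.39 - 0.72 = 2.67

2.67 bits


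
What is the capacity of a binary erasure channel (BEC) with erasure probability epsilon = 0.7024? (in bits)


C = 1 - epsilon = 1 - 0.7024 = 0.2976

0.2976 bits


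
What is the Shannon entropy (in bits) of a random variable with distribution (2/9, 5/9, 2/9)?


H = -sum(p_i * log2(p_i)). Terms: -(2/9)*log2(2/9) = 0.482206; -(5/9)*log2(5/9) = 0.471109; -(2/9)*log2(2/9) = 0.482206. H = 0.482206 + 0.471109 + 0.482206 = 1.4355

1.4355 bits


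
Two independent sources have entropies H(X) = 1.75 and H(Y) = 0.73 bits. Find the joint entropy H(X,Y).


For independent variables, H(X,Y) = H(X) + H(Y) = 1.75 + 0.73 = 2.48

2.48 bits


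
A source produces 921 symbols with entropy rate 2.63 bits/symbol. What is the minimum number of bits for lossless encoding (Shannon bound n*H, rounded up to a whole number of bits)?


Minimum bits >= n * H = 921 * 2.63 = 2422.23, rounded up to a whole number of bits = 2423

2423 bits


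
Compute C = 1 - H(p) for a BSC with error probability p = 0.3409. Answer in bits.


H(p) = -p*log2(p) - (1-p)*log2(1-p) = -0.3409*log2(0.3409) - 0.6591*log2(0.6591) = 0.529274 + 0.396403 = 0.9257. C = 1 - H(p) = 1 - 0.9257 = 0.0743

0.0743 bits


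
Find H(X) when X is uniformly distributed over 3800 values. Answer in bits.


H = log2(n) = log2(3800) = 11.8918

11.8918 bits


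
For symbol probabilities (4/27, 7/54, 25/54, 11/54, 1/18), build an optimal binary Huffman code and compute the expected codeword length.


Huffman construction (repeatedly merge the two least-probable nodes; each merge adds 1 bit to every symbol beneath it): 1/18 + 7/54 = 5/27; 4/27 + 5/27 = 1/3; 11/54 + 1/3 = 29/54; 25/54 + 29/54 = 1. Resulting codeword lengths (in the order the probabilities were given): (3, 4, 1, 2, 4). L_avg = sum(p_i * l_i) = 4/27*3 + 7/54*4 + 25/54*1 + 11/54*2 + 1/18*4 = 37/18 = 2.0556

2.0556 bits


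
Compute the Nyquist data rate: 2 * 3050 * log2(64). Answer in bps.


Rate = 2 * B * log2(M) = 2 * 3050 * 6.0 = 36600.0

36600.0 bps


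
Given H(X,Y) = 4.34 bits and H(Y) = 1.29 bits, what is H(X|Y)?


H(X|Y) = H(X,Y) - H(Y) = 4.34 - 1.29 = 3.05

3.05 bits


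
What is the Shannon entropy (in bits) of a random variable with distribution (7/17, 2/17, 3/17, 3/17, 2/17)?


H = -sum(p_i * log2(p_i)). Terms: -(7/17)*log2(7/17) = 0.527103; -(2/17)*log2(2/17) = 0.363231; -(3/17)*log2(3/17) = 0.441618; -(3/17)*log2(3/17) = 0.441618; -(2/17)*log2(2/17) = 0.363231. H = 0.527103 + 0.363231 + 0.441618 + 0.441618 + 0.363231 = 2.1368

2.1368 bits


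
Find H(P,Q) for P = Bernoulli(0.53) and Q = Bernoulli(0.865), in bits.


H(P,Q) = -p*log2(q) - (1-p)*log2(1-q). -0.53*log2(0.865) = 0.110891; -0.47*log2(0.135) = 1.357815. H(P,Q) = 0.110891 + 1.357815 = 1.4687

1.4687 bits


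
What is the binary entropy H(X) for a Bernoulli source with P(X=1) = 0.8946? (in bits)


H = -p*log2(p) - (1-p)*log2(1-p). -0.8946*log2(0.8946) = 0.143749; -0.1054*log2(0.1054) = 0.342134. H = 0.143749 + 0.342134 = 0.4859

0.4859 bits


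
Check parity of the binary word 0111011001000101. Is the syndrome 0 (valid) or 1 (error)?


Syndrome = XOR of all bits = 0 XOR 1 XOR 1 XOR 1 XOR 0 XOR 1 XOR 1 XOR 0 XOR 0 XOR 1 XOR 0 XOR 0 XOR 0 XOR 1 XOR 0 XOR 1 = 0

0


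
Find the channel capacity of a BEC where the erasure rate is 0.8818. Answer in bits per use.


C = 1 - epsilon = 1 - 0.8818 = 0.1182

0.1182 bits


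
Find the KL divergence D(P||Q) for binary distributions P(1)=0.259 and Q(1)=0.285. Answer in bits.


KL = p*log2(p/q) + (1-p)*log2((1-p)/(1-q)) = 0.259*log2(0.259/0.285) + 0.741*log2(0.741/0.715) = 0.0024

0.0024 bits


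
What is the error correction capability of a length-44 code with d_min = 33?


Correction capability = floor((d-1)/2) = floor((33-1)/2) = 16

16 errors


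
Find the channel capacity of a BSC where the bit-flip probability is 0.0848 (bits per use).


H(p) = -p*log2(p) - (1-p)*log2(1-p) = -0.0848*log2(0.0848) - 0.9152*log2(0.9152) = 0.301870 + 0.117000 = 0.4189. C = 1 - H(p) = 1 - 0.4189 = 0.5811

0.5811 bits


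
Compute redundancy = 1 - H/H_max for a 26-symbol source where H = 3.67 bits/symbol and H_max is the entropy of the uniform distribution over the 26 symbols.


H_max = log2(K) = log2(26) = 4.7004 bits/symbol. Redundancy = 1 - H/H_max = 1 - 3.67/4.7004 = 1 - 0.7808 = 0.2192

0.2192


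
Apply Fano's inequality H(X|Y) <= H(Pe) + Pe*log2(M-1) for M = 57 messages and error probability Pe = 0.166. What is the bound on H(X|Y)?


H(Pe) = -Pe*log2(Pe) - (1-Pe)*log2(1-Pe) = -0.166*log2(0.166) - 0.834*log2(0.834) = 0.430064 + 0.218409 = 0.6485. Pe*log2(M-1) = 0.166*log2(56) = 0.964021. Bound = H(Pe) + Pe*log2(M-1) = 0.430064 + 0.218409 + 0.964021 = 1.6125

1.6125 bits


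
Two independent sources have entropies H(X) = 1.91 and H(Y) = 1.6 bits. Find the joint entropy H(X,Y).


For independent variables, H(X,Y) = H(X) + H(Y) = 1.91 + 1.6 = 3.51

3.51 bits


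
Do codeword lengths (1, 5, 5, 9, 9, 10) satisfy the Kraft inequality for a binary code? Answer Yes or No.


Kraft sum = sum(2^(-l_i)) = 0.5674, need <= 1. Result: satisfied (a binary prefix-free code with these lengths exists)

Yes


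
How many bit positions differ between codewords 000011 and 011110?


Count differing positions: . ^ ^ ^ . ^ = 4 differences

4


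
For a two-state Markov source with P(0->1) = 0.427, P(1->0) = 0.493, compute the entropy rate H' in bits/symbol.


Stationary distribution: pi_0 = p10/(p01+p10) = 0.5359, pi_1 = 0.4641. Entropy rate H' = pi_0*H(p01) + pi_1*H(p10) = 0.5359*0.9846 + 0.4641*0.9999 = 0.9917

0.9917 bits/symbol


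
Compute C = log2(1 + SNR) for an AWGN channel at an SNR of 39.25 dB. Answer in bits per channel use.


SNR_linear = 10^(39.25/10) = 8413.9514; C = log2(1 + SNR_linear) = log2(1 + 8413.9514) = 13.0387

13.0387 bits/channel use


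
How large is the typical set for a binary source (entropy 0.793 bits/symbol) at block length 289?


log2|A_typical| = nH = 289 * 0.793 = 229.177, so |A_typical| ~ 2^229.177 = 9.753e+68

9.753e+68


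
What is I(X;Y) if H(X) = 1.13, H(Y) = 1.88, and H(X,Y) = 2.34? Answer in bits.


I(X;Y) = H(X) + H(Y) - H(X,Y) = 1.13 + 1.88 - 2.34 = 0.67

0.67 bits


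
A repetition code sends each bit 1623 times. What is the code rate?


Rate = k/n = 1/1623

1/1623


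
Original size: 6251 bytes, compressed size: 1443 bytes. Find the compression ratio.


Ratio = original / compressed = 6251 / 1443 = 4.3319

4.3319


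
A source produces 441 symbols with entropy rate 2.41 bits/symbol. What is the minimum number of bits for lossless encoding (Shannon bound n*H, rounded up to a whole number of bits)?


Minimum bits >= n * H = 441 * 2.41 = 1062.81, rounded up to a whole number of bits = 1063

1063 bits


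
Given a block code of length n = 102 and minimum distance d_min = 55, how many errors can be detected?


Detection capability = d_min - 1 = 55 - 1 = 54

54 errors


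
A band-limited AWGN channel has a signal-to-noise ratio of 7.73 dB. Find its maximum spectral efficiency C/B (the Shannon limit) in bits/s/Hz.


SNR_linear = 10^(7.73/10) = 5.9293; C/B = log2(1 + SNR_linear) = log2(1 + 5.9293) = 2.7927

2.7927 bits/s/Hz


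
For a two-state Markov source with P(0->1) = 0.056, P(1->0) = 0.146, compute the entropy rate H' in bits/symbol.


Stationary distribution: pi_0 = p10/(p01+p10) = 0.7228, pi_1 = 0.2772. Entropy rate H' = pi_0*H(p01) + pi_1*H(p10) = 0.7228*0.3114 + 0.2772*0.5997 = 0.3913

0.3913 bits/symbol


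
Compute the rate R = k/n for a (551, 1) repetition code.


Rate = k/n = 1/551

1/551


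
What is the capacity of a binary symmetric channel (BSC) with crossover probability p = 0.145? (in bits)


H(p) = -p*log2(p) - (1-p)*log2(1-p) = -0.145*log2(0.145) - 0.855*log2(0.855) = 0.403952 + 0.193233 = 0.5972. C = 1 - H(p) = 1 - 0.5972 = 0.4028

0.4028 bits


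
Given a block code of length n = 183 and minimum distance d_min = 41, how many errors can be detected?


Detection capability = d_min - 1 = 41 - 1 = 40

40 errors


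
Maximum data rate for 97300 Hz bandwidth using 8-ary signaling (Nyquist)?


Rate = 2 * B * log2(M) = 2 * 97300 * 3.0 = 583800.0

583800.0 bps


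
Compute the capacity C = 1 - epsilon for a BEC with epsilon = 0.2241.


C = 1 - epsilon = 1 - 0.2241 = 0.7759

0.7759 bits


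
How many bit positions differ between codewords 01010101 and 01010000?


Count differing positions: . . . . . ^ . ^ = 2 differences

2


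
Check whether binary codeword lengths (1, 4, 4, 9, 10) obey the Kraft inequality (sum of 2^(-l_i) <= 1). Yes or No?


Kraft sum = sum(2^(-l_i)) = 0.6279, need <= 1. Result: satisfied (a binary prefix-free code with these lengths exists)

Yes


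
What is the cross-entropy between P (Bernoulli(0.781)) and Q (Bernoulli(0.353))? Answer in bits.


H(P,Q) = -p*log2(q) - (1-p)*log2(1-q). -0.781*log2(0.353) = 1.173265; -0.219*log2(0.647) = 0.137568. H(P,Q) = 1.173265 + 0.137568 = 1.3108

1.3108 bits


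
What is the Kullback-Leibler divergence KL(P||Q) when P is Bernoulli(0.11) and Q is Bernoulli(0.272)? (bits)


KL = p*log2(p/q) + (1-p)*log2((1-p)/(1-q)) = 0.11*log2(0.11/0.272) + 0.89*log2(0.89/0.728) = 0.1143

0.1143 bits


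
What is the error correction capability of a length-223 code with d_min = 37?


Correction capability = floor((d-1)/2) = floor((37-1)/2) = 18

18 errors


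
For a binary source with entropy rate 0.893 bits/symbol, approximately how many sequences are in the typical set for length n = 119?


log2|A_typical| = nH = 119 * 0.893 = 106.267, so |A_typical| ~ 2^106.267 = 9.762e+31

9.762e+31


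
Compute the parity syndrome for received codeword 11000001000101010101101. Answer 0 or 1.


Syndrome = XOR of all bits = 1 XOR 1 XOR 0 XOR 0 XOR 0 XOR 0 XOR 0 XOR 1 XOR 0 XOR 0 XOR 0 XOR 1 XOR 0 XOR 1 XOR 0 XOR 1 XOR 0 XOR 1 XOR 0 XOR 1 XOR 1 XOR 0 XOR 1 = 0

0


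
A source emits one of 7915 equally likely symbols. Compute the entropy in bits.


H = log2(n) = log2(7915) = 12.9504

12.9504 bits


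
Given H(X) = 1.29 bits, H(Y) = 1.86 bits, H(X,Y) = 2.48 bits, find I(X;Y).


I(X;Y) = H(X) + H(Y) - H(X,Y) = 1.29 + 1.86 - 2.48 = 0.67

0.67 bits


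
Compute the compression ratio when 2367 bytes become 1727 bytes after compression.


Ratio = original / compressed = 2367 / 1727 = 1.3706

1.3706


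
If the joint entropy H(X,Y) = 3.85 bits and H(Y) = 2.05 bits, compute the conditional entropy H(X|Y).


H(X|Y) = H(X,Y) - H(Y) = 3.85 - 2.05 = 1.8

1.8 bits


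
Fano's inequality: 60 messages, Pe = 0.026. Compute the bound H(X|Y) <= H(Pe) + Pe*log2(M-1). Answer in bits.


H(Pe) = -Pe*log2(Pe) - (1-Pe)*log2(1-Pe) = -0.026*log2(0.026) - 0.974*log2(0.974) = 0.136899 + 0.037018 = 0.1739. Pe*log2(M-1) = 0.026*log2(59) = 0.152949. Bound = H(Pe) + Pe*log2(M-1) = 0.136899 + 0.037018 + 0.152949 = 0.3269

0.3269 bits


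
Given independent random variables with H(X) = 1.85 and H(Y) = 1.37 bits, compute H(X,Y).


For independent variables, H(X,Y) = H(X) + H(Y) = 1.85 + 1.37 = 3.22

3.22 bits


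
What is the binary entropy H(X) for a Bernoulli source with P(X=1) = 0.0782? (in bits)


H = -p*log2(p) - (1-p)*log2(1-p). -0.0782*log2(0.0782) = 0.287517; -0.9218*log2(0.9218) = 0.108288. H = 0.287517 + 0.108288 = 0.3958

0.3958 bits


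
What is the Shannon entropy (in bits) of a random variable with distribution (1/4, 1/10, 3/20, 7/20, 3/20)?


H = -sum(p_i * log2(p_i)). Terms: -(1/4)*log2(1/4) = 0.500000; -(1/10)*log2(1/10) = 0.332193; -(3/20)*log2(3/20) = 0.410545; -(7/20)*log2(7/20) = 0.530101; -(3/20)*log2(3/20) = 0.410545. H = 0.500000 + 0.332193 + 0.410545 + 0.530101 + 0.410545 = 2.1834

2.1834 bits


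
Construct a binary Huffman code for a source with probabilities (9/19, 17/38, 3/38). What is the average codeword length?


Huffman construction (repeatedly merge the two least-probable nodes; each merge adds 1 bit to every symbol beneath it): 3/38 + 17/38 = 10/19; 9/19 + 10/19 = 1. Resulting codeword lengths (in the order the probabilities were given): (1, 2, 2). L_avg = sum(p_i * l_i) = 9/19*1 + 17/38*2 + 3/38*2 = 29/19 = 1.5263

1.5263 bits


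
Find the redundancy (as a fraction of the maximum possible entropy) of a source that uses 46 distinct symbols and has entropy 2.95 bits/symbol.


H_max = log2(K) = log2(46) = 5.5236 bits/symbol. Redundancy = 1 - H/H_max = 1 - 2.95/5.5236 = 1 - 0.5341 = 0.4659

0.4659


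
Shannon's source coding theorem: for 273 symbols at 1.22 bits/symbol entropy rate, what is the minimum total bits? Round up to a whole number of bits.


Minimum bits >= n * H = 273 * 1.22 = 333.06, rounded up to a whole number of bits = 334

334 bits


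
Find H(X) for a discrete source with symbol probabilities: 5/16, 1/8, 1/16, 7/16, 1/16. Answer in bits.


H = -sum(p_i * log2(p_i)). Terms: -(5/16)*log2(5/16) = 0.524397; -(1/8)*log2(1/8) = 0.375000; -(1/16)*log2(1/16) = 0.250000; -(7/16)*log2(7/16) = 0.521782; -(1/16)*log2(1/16) = 0.250000. H = 0.524397 + 0.375000 + 0.250000 + 0.521782 + 0.250000 = 1.9212

1.9212 bits


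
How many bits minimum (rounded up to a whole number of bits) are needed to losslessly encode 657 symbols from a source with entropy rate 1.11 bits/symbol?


Minimum bits >= n * H = 657 * 1.11 = 729.27, rounded up to a whole number of bits = 730

730 bits


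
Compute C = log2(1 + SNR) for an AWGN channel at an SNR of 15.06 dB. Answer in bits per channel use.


SNR_linear = 10^(15.06/10) = 32.0627; C = log2(1 + SNR_linear) = log2(1 + 32.0627) = 5.0471

5.0471 bits/channel use


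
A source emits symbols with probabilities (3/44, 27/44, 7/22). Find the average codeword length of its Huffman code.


Huffman construction (repeatedly merge the two least-probable nodes; each merge adds 1 bit to every symbol beneath it): 3/44 + 7/22 = 17/44; 17/44 + 27/44 = 1. Resulting codeword lengths (in the order the probabilities were given): (2, 1, 2). L_avg = sum(p_i * l_i) = 3/44*2 + 27/44*1 + 7/22*2 = 61/44 = 1.3864

1.3864 bits


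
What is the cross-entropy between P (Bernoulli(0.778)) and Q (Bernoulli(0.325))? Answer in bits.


H(P,Q) = -p*log2(q) - (1-p)*log2(1-q). -0.778*log2(0.325) = 1.261518; -0.222*log2(0.675) = 0.125883. H(P,Q) = 1.261518 + 0.125883 = 1.3874

1.3874 bits


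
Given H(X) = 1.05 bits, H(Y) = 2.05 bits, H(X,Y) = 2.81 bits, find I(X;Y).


I(X;Y) = H(X) + H(Y) - H(X,Y) = 1.05 + 2.05 - 2.81 = 0.29

0.29 bits


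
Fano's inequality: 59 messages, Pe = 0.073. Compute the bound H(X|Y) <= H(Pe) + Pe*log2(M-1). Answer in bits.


H(Pe) = -Pe*log2(Pe) - (1-Pe)*log2(1-Pe) = -0.073*log2(0.073) - 0.927*log2(0.927) = 0.275645 + 0.101376 = 0.377. Pe*log2(M-1) = 0.073*log2(58) = 0.427633. Bound = H(Pe) + Pe*log2(M-1) = 0.275645 + 0.101376 + 0.427633 = 0.8047

0.8047 bits


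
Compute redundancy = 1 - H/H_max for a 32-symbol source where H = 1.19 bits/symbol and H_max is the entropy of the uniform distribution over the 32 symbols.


H_max = log2(K) = log2(32) = 5.0 bits/symbol. Redundancy = 1 - H/H_max = 1 - 1.19/5.0 = 1 - 0.238 = 0.762

0.762


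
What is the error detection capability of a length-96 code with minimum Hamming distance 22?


Detection capability = d_min - 1 = 22 - 1 = 21

21 errors


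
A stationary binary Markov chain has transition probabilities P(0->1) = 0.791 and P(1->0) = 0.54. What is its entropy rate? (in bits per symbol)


Stationary distribution: pi_0 = p10/(p01+p10) = 0.4057, pi_1 = 0.5943. Entropy rate H' = pi_0*H(p01) + pi_1*H(p10) = 0.4057*0.7396 + 0.5943*0.9954 = 0.8916

0.8916 bits/symbol


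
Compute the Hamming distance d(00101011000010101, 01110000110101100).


Count differing positions: . ^ . ^ ^ . ^ ^ ^ ^ . ^ ^ ^ . . ^ = 11 differences

11


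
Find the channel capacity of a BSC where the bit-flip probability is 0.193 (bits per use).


H(p) = -p*log2(p) - (1-p)*log2(1-p) = -0.193*log2(0.193) - 0.807*log2(0.807) = 0.458052 + 0.249653 = 0.7077. C = 1 - H(p) = 1 - 0.7077 = 0.2923

0.2923 bits


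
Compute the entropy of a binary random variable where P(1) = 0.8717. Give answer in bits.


H = -p*log2(p) - (1-p)*log2(1-p). -0.8717*log2(0.8717) = 0.172681; -0.1283*log2(0.1283) = 0.380077. H = 0.172681 + 0.380077 = 0.5528

0.5528 bits


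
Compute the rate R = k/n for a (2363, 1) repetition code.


Rate = k/n = 1/2363

1/2363


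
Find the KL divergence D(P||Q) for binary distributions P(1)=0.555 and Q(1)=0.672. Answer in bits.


KL = p*log2(p/q) + (1-p)*log2((1-p)/(1-q)) = 0.555*log2(0.555/0.672) + 0.445*log2(0.445/0.328) = 0.0427

0.0427 bits


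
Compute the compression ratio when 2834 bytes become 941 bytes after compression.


Ratio = original / compressed = 2834 / 941 = 3.0117

3.0117


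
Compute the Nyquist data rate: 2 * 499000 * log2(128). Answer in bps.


Rate = 2 * B * log2(M) = 2 * 499000 * 7.0 = 6986000.0

6986000.0 bps


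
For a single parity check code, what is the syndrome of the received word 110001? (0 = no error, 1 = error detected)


Syndrome = XOR of all bits = 1 XOR 1 XOR 0 XOR 0 XOR 0 XOR 1 = 1

1


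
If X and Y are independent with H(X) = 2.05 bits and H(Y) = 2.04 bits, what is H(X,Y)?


For independent variables, H(X,Y) = H(X) + H(Y) = 2.05 + 2.04 = 4.09

4.09 bits


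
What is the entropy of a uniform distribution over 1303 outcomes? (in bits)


H = log2(n) = log2(1303) = 10.3476

10.3476 bits


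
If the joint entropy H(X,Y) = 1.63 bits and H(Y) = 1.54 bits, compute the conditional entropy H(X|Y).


H(X|Y) = H(X,Y) - H(Y) = 1.63 - 1.54 = 0.09

0.09 bits


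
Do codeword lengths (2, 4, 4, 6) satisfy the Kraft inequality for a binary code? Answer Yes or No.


Kraft sum = sum(2^(-l_i)) = 0.3906, need <= 1. Result: satisfied (a binary prefix-free code with these lengths exists)

Yes


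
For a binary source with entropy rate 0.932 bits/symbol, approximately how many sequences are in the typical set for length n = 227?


log2|A_typical| = nH = 227 * 0.932 = 211.564, so |A_typical| ~ 2^211.564 = 4.865e+63

4.865e+63


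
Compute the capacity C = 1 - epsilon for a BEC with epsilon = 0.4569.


C = 1 - epsilon = 1 - 0.4569 = 0.5431

0.5431 bits


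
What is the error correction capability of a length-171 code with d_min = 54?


Correction capability = floor((d-1)/2) = floor((54-1)/2) = 26

26 errors


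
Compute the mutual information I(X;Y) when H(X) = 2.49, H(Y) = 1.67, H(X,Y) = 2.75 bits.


I(X;Y) = H(X) + H(Y) - H(X,Y) = 2.49 + 1.67 - 2.75 = 1.41

1.41 bits


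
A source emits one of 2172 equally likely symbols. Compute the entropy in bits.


H = log2(n) = log2(2172) = 11.0848

11.0848 bits


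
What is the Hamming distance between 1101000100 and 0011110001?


Count differing positions: ^ ^ ^ . ^ ^ . ^ . ^ = 7 differences

7


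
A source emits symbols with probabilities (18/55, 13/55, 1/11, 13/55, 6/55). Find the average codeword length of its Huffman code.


Huffman construction (repeatedly merge the two least-probable nodes; each merge adds 1 bit to every symbol beneath it): 1/11 + 6/55 = 1/5; 1/5 + 13/55 = 24/55; 13/55 + 18/55 = 31/55; 24/55 + 31/55 = 1. Resulting codeword lengths (in the order the probabilities were given): (2, 2, 3, 2, 3). L_avg = sum(p_i * l_i) = 18/55*2 + 13/55*2 + 1/11*3 + 13/55*2 + 6/55*3 = 11/5 = 2.2

2.2 bits


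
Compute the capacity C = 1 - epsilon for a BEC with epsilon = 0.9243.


C = 1 - epsilon = 1 - 0.9243 = 0.0757

0.0757 bits


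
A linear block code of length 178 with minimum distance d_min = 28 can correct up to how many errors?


Correction capability = floor((d-1)/2) = floor((28-1)/2) = 13

13 errors


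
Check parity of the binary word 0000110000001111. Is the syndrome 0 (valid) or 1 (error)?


Syndrome = XOR of all bits = 0 XOR 0 XOR 0 XOR 0 XOR 1 XOR 1 XOR 0 XOR 0 XOR 0 XOR 0 XOR 0 XOR 0 XOR 1 XOR 1 XOR 1 XOR 1 = 0

0


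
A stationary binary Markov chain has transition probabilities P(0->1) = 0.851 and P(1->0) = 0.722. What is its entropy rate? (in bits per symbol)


Stationary distribution: pi_0 = p10/(p01+p10) = 0.459, pi_1 = 0.541. Entropy rate H' = pi_0*H(p01) + pi_1*H(p10) = 0.459*0.6073 + 0.541*0.8527 = 0.7401

0.7401 bits/symbol


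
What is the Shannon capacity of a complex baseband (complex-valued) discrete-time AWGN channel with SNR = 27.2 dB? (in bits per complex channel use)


SNR_linear = 10^(27.2/10) = 524.8075; C = log2(1 + SNR_linear) = log2(1 + 524.8075) = 9.0384

9.0384 bits/channel use


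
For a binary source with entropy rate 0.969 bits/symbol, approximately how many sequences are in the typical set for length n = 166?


log2|A_typical| = nH = 166 * 0.969 = 160.854, so |A_typical| ~ 2^160.854 = 2.642e+48

2.642e+48


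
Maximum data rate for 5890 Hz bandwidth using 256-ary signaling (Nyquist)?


Rate = 2 * B * log2(M) = 2 * 5890 * 8.0 = 94240.0

94240.0 bps


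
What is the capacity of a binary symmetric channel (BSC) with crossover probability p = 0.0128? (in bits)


H(p) = -p*log2(p) - (1-p)*log2(1-p) = -0.0128*log2(0.0128) - 0.9872*log2(0.9872) = 0.080483 + 0.018348 = 0.0988. C = 1 - H(p) = 1 - 0.0988 = 0.9012

0.9012 bits


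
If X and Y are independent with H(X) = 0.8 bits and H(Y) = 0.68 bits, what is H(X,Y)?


For independent variables, H(X,Y) = H(X) + H(Y) = 0.8 + 0.68 = 1.48

1.48 bits


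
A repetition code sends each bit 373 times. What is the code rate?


Rate = k/n = 1/373

1/373


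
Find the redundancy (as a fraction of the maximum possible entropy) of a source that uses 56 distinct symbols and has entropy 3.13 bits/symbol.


H_max = log2(K) = log2(56) = 5.8074 bits/symbol. Redundancy = 1 - H/H_max = 1 - 3.13/5.8074 = 1 - 0.539 = 0.461

0.461


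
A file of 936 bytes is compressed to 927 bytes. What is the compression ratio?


Ratio = original / compressed = 936 / 927 = 1.0097

1.0097


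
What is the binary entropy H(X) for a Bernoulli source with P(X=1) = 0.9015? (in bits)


H = -p*log2(p) - (1-p)*log2(1-p). -0.9015*log2(0.9015) = 0.134865; -0.0985*log2(0.0985) = 0.329358. H = 0.134865 + 0.329358 = 0.4642

0.4642 bits


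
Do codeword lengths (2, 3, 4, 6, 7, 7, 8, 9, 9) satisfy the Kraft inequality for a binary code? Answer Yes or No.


Kraft sum = sum(2^(-l_i)) = 0.4766, need <= 1. Result: satisfied (a binary prefix-free code with these lengths exists)

Yes


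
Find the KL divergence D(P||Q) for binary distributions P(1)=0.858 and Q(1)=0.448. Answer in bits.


KL = p*log2(p/q) + (1-p)*log2((1-p)/(1-q)) = 0.858*log2(0.858/0.448) + 0.142*log2(0.142/0.552) = 0.5262

0.5262 bits


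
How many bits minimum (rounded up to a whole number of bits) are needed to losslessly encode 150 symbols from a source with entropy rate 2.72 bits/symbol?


Minimum bits >= n * H = 150 * 2.72 = 408.0, rounded up to a whole number of bits = 408

408 bits


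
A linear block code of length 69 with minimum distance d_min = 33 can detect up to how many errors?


Detection capability = d_min - 1 = 33 - 1 = 32

32 errors


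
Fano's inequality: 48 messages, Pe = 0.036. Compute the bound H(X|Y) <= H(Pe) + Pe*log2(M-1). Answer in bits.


H(Pe) = -Pe*log2(Pe) - (1-Pe)*log2(1-Pe) = -0.036*log2(0.036) - 0.964*log2(0.964) = 0.172651 + 0.050991 = 0.2236. Pe*log2(M-1) = 0.036*log2(47) = 0.199965. Bound = H(Pe) + Pe*log2(M-1) = 0.172651 + 0.050991 + 0.199965 = 0.4236

0.4236 bits


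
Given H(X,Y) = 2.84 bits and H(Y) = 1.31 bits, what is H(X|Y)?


H(X|Y) = H(X,Y) - H(Y) = 2.84 - 1.31 = 1.53

1.53 bits


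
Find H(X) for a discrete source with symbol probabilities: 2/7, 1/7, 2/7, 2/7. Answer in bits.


H = -sum(p_i * log2(p_i)). Terms: -(2/7)*log2(2/7) = 0.516387; -(1/7)*log2(1/7) = 0.401051; -(2/7)*log2(2/7) = 0.516387; -(2/7)*log2(2/7) = 0.516387. H = 0.516387 + 0.401051 + 0.516387 + 0.516387 = 1.9502

1.9502 bits
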